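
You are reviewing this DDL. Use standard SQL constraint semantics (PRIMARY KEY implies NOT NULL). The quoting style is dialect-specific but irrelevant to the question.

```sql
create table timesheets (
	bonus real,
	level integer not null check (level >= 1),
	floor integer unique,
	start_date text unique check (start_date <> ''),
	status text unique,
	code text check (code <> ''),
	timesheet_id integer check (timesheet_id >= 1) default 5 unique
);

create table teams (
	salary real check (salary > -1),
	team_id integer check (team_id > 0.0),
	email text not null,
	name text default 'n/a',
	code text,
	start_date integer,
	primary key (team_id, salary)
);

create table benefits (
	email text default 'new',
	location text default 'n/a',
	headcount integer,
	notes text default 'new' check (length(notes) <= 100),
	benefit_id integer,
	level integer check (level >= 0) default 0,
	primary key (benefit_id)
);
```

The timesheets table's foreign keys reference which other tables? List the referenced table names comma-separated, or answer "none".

No column in timesheets has a REFERENCES clause.

none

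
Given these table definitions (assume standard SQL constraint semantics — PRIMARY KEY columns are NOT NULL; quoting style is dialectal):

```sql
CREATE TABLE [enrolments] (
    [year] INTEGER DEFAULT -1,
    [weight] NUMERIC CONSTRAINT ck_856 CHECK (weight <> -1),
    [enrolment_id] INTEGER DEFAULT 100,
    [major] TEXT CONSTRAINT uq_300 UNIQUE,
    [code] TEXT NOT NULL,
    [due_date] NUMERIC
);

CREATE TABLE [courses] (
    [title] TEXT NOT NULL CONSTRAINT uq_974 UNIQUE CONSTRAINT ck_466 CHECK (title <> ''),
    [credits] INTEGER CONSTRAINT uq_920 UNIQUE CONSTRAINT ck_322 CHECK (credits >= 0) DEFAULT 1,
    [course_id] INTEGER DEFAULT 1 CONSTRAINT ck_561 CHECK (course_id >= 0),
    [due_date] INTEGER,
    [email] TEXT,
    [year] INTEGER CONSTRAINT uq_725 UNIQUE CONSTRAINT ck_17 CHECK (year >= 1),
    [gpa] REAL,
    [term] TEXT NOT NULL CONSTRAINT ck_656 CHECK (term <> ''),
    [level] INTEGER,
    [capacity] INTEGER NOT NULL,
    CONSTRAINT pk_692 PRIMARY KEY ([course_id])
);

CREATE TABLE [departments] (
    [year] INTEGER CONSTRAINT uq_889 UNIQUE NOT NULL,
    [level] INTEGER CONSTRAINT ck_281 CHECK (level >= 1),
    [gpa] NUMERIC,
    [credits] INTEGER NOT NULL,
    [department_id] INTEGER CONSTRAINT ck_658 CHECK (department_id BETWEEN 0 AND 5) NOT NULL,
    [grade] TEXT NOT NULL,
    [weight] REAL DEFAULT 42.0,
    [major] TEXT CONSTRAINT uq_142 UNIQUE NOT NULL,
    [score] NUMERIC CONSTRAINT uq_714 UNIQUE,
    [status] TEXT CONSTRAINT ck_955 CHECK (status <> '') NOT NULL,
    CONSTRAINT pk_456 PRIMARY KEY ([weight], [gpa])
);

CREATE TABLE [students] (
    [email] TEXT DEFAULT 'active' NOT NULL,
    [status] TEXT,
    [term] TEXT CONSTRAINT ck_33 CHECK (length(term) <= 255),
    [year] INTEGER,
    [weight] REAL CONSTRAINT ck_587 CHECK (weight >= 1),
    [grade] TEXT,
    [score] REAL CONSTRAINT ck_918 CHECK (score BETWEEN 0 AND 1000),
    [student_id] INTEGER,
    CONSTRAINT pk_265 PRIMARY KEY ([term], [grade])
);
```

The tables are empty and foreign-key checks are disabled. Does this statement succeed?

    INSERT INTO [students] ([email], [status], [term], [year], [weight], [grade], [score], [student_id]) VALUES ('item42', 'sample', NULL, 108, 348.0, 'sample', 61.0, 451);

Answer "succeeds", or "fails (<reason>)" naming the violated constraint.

term is explicitly set to NULL, but term is part of the PRIMARY KEY (implied NOT NULL).

fails (NOT NULL on term)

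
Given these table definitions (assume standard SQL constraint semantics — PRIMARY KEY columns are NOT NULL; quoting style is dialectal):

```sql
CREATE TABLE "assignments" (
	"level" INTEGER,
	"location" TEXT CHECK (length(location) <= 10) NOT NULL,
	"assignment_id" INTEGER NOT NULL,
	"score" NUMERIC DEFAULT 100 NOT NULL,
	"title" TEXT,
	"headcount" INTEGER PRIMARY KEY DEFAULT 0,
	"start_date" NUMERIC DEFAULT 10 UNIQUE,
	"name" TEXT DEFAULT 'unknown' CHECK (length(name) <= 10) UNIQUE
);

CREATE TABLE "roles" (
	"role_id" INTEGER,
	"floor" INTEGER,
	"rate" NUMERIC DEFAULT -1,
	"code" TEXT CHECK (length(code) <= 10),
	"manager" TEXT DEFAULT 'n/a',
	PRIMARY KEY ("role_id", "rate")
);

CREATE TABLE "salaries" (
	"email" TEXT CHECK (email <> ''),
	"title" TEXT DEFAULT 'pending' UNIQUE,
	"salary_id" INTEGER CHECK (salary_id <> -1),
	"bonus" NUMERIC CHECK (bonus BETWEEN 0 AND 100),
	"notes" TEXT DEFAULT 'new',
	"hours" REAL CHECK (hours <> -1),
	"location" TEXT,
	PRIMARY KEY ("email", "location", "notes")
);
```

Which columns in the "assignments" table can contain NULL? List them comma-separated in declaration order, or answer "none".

- level: no NOT NULL constraint applies → nullable.
- location: declared NOT NULL → not nullable.
- assignment_id: declared NOT NULL → not nullable.
- score: declared NOT NULL → not nullable.
- title: no NOT NULL constraint applies → nullable.
- headcount: part of the PRIMARY KEY, which implies NOT NULL → not nullable.
- start_date: UNIQUE does not imply NOT NULL → nullable.
- name: CHECK does not forbid NULL (a CHECK constraint passes when its expression is NULL) → nullable.

level, title, start_date, name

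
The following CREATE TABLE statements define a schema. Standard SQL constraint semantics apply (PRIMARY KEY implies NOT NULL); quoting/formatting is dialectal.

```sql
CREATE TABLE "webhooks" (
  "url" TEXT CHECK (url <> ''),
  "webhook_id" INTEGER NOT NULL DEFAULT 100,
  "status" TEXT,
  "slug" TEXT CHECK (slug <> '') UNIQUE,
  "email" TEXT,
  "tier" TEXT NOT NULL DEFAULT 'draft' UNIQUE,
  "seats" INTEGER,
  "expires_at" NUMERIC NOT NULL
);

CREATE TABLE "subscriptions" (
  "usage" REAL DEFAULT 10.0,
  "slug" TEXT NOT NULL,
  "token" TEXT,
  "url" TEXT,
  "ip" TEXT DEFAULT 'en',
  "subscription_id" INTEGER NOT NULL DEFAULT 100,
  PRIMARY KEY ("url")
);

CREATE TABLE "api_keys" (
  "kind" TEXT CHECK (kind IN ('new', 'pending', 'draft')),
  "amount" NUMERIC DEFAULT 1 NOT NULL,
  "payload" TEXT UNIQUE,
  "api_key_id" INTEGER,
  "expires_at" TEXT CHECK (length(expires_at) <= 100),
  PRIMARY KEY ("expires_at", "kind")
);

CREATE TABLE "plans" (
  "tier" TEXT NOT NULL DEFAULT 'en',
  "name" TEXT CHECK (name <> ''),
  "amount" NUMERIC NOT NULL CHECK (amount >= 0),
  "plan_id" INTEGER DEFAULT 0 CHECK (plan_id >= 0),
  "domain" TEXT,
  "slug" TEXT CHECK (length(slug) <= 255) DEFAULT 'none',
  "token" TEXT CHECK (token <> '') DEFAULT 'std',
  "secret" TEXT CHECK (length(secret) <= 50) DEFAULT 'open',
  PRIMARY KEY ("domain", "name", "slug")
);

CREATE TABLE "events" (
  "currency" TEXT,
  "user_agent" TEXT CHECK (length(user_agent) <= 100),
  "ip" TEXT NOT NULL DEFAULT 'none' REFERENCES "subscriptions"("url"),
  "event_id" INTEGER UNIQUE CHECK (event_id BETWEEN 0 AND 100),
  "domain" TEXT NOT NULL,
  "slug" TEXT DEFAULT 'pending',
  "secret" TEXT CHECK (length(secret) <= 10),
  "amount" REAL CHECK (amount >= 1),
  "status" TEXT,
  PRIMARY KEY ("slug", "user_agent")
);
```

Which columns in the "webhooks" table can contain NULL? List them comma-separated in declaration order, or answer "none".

- url: CHECK does not forbid NULL (a CHECK constraint passes when its expression is NULL) → nullable.
- webhook_id: declared NOT NULL → not nullable.
- status: no NOT NULL constraint applies → nullable.
- slug: CHECK does not forbid NULL (a CHECK constraint passes when its expression is NULL) → nullable.
- email: no NOT NULL constraint applies → nullable.
- tier: declared NOT NULL → not nullable.
- seats: no NOT NULL constraint applies → nullable.
- expires_at: declared NOT NULL → not nullable.

url, status, slug, email, seats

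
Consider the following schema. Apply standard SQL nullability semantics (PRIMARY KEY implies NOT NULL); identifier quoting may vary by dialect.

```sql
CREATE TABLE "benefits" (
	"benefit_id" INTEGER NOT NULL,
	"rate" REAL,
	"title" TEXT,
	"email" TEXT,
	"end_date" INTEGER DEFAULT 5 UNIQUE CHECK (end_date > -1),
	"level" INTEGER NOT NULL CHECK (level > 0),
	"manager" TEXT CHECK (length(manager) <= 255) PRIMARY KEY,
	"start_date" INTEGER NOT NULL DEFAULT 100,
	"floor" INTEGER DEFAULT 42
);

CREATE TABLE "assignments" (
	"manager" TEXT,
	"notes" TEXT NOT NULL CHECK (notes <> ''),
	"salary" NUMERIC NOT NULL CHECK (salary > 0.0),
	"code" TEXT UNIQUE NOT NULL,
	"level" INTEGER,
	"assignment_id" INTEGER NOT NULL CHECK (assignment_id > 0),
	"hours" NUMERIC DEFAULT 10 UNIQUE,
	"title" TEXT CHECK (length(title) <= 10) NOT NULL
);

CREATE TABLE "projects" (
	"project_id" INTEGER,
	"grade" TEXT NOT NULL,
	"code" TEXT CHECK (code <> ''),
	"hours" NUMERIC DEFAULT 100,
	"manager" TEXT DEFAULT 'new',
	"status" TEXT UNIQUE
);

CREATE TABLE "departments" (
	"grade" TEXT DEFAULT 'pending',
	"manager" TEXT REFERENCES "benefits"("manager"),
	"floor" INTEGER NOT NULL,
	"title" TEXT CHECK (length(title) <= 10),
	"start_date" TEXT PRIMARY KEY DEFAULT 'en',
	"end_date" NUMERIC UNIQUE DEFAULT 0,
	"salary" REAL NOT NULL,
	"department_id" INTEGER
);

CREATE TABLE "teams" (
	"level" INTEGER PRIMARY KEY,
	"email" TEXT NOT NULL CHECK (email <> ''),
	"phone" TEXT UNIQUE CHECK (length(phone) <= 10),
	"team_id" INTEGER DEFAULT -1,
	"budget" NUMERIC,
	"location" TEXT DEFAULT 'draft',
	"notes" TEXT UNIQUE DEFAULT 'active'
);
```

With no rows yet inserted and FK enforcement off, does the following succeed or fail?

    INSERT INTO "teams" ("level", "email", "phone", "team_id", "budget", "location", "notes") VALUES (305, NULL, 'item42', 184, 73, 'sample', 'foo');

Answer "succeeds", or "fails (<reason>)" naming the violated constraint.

email is explicitly set to NULL, but email is declared NOT NULL.

fails (NOT NULL on email)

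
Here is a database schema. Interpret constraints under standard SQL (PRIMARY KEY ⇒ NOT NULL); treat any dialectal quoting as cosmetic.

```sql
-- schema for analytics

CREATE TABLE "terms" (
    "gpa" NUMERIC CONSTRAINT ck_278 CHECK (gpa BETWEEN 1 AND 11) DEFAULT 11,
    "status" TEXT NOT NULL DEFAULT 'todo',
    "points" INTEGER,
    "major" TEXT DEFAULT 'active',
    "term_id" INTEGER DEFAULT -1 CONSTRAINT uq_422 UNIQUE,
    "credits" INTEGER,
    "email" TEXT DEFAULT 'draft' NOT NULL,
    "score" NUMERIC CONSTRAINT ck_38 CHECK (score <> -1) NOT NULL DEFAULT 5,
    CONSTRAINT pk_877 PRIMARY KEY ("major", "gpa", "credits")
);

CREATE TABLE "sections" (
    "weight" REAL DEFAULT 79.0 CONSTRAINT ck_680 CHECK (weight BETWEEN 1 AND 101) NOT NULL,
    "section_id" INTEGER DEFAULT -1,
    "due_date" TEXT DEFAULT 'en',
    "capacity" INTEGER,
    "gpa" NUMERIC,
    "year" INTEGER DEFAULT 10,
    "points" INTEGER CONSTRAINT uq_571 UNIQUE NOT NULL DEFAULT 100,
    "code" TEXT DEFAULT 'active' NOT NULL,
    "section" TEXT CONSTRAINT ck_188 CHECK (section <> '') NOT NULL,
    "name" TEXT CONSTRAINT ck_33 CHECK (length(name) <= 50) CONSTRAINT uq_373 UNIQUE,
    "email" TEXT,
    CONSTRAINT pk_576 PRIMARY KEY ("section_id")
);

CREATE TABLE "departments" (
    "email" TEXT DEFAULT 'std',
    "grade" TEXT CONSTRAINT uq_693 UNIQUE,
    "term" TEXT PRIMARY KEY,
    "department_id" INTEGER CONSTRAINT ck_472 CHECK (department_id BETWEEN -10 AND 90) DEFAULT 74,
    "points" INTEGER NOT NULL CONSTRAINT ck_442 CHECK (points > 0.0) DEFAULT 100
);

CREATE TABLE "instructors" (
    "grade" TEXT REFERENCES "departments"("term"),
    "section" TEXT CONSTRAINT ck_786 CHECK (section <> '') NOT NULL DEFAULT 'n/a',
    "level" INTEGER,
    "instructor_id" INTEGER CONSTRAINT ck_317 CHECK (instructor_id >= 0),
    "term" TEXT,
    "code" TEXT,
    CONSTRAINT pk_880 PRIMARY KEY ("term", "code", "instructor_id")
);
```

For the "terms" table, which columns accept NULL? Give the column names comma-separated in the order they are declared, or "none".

points, term_id

- gpa: part of the PRIMARY KEY, which implies NOT NULL → not nullable.
- status: declared NOT NULL → not nullable.
- points: no NOT NULL constraint applies → nullable.
- major: part of the PRIMARY KEY, which implies NOT NULL → not nullable.
- term_id: UNIQUE does not imply NOT NULL → nullable.
- credits: part of the PRIMARY KEY, which implies NOT NULL → not nullable.
- email: declared NOT NULL → not nullable.
- score: declared NOT NULL → not nullable.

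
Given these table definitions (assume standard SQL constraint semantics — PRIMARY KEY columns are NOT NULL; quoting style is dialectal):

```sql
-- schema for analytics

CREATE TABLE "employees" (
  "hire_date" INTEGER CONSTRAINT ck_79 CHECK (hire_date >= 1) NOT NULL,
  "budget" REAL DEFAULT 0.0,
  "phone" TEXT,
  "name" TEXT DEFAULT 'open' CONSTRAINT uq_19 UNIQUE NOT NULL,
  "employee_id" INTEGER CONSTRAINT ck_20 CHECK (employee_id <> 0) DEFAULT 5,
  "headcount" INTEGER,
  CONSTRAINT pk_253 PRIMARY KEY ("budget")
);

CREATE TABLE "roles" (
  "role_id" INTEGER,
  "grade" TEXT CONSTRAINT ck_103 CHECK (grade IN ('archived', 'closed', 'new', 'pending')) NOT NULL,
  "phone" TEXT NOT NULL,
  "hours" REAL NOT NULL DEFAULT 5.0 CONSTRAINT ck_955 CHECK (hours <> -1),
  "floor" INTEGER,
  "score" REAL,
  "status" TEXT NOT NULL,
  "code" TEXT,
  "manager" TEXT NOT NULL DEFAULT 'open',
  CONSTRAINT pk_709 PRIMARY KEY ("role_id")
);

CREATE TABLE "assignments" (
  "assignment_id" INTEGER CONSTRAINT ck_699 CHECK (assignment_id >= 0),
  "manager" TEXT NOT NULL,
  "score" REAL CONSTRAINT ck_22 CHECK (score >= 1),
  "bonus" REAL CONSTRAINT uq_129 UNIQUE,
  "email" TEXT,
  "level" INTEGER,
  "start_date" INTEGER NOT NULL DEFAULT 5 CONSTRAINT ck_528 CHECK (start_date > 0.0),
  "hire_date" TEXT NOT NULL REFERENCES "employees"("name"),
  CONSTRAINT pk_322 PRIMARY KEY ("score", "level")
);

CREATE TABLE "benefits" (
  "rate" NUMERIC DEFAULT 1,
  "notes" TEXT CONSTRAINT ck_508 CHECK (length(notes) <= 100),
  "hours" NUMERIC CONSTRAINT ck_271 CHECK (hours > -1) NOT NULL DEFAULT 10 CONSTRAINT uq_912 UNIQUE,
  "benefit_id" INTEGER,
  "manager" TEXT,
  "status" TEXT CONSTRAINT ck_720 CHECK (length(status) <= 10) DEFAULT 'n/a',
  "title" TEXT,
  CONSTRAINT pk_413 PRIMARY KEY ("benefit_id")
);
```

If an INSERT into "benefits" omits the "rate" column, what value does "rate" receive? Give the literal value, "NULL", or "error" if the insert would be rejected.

1

rate has an explicit DEFAULT 1.
When the column is omitted from an INSERT, that default is used.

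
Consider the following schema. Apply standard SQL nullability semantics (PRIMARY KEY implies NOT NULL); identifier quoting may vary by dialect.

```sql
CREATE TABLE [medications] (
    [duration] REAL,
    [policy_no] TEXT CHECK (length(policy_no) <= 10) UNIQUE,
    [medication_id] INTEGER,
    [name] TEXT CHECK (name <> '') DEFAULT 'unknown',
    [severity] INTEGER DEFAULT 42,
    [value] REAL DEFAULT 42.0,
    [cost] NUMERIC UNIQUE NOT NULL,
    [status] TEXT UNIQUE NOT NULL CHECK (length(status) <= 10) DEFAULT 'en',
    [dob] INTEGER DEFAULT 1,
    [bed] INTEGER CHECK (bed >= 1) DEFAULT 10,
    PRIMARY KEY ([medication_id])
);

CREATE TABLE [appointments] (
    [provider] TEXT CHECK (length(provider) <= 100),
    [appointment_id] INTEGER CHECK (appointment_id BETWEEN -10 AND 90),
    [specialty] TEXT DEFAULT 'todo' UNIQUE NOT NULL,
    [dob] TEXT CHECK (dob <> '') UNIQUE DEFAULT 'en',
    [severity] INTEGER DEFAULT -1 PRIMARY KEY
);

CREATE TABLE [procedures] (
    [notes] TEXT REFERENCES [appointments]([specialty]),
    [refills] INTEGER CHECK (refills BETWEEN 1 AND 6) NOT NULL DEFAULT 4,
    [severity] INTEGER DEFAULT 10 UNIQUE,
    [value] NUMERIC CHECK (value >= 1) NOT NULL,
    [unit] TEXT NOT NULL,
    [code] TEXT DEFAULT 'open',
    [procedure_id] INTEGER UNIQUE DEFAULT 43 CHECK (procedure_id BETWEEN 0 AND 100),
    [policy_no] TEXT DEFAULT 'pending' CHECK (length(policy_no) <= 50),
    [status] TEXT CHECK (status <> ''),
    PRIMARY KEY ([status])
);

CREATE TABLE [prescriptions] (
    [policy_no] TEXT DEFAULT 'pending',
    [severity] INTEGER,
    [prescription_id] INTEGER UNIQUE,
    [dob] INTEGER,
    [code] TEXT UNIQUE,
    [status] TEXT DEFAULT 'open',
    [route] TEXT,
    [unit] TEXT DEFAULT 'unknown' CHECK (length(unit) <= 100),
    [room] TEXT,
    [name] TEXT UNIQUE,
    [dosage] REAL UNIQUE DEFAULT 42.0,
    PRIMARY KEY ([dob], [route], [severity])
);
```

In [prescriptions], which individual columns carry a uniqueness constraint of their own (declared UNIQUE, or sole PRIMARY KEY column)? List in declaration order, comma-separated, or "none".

prescription_id, code, name, dosage

- policy_no: no UNIQUE or single-column PK constraint.
- severity: part of a composite PRIMARY KEY — only the tuple is unique, not this column on its own.
- prescription_id: declared UNIQUE → unique.
- dob: part of a composite PRIMARY KEY — only the tuple is unique, not this column on its own.
- code: declared UNIQUE → unique.
- status: no UNIQUE or single-column PK constraint.
- route: part of a composite PRIMARY KEY — only the tuple is unique, not this column on its own.
- unit: no UNIQUE or single-column PK constraint.
- room: no UNIQUE or single-column PK constraint.
- name: declared UNIQUE → unique.
- dosage: declared UNIQUE → unique.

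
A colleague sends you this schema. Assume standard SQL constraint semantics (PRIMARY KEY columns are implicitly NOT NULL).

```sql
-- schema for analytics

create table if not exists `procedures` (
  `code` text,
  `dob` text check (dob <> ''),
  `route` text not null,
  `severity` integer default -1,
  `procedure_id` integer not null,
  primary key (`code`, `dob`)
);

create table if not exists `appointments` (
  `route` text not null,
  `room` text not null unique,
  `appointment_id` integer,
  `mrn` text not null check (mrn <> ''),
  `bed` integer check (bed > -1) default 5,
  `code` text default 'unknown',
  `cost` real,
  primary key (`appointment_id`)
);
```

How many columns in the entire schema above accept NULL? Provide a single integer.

procedures: 1 nullable (severity — PK (code, dob) and explicit NOT NULL columns excluded).
appointments: 3 nullable (bed, code, cost — PK (appointment_id) and explicit NOT NULL columns excluded).
Total: 1 + 3 = 4.

4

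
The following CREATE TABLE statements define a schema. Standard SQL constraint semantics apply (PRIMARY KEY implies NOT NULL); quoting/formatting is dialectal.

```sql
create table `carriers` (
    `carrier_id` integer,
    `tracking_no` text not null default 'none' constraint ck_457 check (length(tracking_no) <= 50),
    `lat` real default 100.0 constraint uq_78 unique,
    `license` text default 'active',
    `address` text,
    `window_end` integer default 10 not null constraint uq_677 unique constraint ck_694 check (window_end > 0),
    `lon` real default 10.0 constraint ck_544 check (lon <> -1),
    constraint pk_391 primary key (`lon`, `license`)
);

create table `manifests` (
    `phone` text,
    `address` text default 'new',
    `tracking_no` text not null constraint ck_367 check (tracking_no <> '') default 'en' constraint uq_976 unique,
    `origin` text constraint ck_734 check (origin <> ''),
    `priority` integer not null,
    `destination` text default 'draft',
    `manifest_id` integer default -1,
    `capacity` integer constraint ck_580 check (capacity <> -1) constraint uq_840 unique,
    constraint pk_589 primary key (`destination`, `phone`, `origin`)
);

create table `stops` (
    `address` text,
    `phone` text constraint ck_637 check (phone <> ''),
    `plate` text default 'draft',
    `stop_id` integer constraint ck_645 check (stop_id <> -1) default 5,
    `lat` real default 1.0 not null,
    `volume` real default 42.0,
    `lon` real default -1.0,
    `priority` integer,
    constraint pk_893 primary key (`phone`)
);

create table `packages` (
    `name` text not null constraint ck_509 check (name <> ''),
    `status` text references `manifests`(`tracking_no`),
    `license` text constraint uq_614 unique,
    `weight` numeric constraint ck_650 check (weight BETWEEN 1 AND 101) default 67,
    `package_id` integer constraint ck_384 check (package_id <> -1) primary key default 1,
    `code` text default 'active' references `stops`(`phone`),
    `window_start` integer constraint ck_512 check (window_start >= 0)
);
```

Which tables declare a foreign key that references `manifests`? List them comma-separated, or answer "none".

- packages.status references manifests(tracking_no).

packages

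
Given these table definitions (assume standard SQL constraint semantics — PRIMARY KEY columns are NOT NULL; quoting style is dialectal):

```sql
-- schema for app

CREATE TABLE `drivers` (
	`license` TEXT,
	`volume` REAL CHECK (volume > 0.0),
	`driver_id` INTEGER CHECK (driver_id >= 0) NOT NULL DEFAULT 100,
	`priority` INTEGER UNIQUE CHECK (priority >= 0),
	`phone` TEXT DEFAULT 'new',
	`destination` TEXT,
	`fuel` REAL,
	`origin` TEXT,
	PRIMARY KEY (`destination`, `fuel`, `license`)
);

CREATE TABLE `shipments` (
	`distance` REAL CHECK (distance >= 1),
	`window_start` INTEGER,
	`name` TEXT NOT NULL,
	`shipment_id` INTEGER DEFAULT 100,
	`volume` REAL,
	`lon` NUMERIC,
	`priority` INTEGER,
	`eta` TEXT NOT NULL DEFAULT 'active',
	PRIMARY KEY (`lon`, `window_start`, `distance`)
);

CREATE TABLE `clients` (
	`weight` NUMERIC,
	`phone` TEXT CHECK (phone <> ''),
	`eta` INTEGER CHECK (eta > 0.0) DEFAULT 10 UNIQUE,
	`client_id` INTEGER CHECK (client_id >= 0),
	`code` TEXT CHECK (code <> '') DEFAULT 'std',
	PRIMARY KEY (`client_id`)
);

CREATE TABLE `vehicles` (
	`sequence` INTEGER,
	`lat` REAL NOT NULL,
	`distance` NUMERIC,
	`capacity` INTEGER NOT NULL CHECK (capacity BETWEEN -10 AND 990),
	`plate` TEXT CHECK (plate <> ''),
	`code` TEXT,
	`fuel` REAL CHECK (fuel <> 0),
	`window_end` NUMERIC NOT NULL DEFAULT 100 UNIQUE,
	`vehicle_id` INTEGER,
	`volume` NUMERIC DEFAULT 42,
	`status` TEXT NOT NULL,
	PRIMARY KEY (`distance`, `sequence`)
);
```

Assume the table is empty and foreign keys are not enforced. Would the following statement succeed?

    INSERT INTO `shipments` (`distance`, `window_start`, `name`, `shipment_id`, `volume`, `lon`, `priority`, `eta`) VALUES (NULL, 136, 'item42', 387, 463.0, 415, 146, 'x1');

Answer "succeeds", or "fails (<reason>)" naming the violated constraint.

distance is explicitly set to NULL, but distance is part of the PRIMARY KEY (implied NOT NULL).

fails (NOT NULL on distance)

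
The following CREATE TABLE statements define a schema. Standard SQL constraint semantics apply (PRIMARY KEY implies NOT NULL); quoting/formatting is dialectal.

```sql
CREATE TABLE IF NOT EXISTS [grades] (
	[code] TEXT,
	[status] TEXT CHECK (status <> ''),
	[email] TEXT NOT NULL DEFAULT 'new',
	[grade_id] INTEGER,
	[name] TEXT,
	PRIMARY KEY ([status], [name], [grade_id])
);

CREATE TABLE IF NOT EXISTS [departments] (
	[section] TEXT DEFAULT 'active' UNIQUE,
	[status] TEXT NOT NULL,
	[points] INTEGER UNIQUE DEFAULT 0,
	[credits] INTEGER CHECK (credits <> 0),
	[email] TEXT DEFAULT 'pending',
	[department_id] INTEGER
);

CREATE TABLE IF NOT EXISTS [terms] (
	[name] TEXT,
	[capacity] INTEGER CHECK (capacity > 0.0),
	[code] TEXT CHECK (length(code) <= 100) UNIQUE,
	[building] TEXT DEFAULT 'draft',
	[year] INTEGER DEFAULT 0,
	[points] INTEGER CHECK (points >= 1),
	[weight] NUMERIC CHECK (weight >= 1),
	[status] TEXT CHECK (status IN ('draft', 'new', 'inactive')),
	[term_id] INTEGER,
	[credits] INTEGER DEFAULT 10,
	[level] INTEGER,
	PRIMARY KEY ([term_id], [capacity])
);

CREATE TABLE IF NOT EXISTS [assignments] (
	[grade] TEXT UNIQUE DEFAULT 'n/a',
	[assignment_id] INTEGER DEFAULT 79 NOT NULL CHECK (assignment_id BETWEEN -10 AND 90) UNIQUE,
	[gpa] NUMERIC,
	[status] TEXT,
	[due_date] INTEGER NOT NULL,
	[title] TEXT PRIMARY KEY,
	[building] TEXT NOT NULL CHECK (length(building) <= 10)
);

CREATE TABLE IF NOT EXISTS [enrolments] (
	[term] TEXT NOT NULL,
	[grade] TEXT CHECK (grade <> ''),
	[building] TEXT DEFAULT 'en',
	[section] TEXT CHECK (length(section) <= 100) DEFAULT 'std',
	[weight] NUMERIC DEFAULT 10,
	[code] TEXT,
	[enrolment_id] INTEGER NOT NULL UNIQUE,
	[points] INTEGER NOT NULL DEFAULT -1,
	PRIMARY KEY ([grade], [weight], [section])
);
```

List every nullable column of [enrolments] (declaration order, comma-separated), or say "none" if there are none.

building, code

- term: declared NOT NULL → not nullable.
- grade: part of the PRIMARY KEY, which implies NOT NULL → not nullable.
- building: DEFAULT only fills an omitted column; an explicit NULL is still allowed → nullable.
- section: part of the PRIMARY KEY, which implies NOT NULL → not nullable.
- weight: part of the PRIMARY KEY, which implies NOT NULL → not nullable.
- code: no NOT NULL constraint applies → nullable.
- enrolment_id: declared NOT NULL → not nullable.
- points: declared NOT NULL → not nullable.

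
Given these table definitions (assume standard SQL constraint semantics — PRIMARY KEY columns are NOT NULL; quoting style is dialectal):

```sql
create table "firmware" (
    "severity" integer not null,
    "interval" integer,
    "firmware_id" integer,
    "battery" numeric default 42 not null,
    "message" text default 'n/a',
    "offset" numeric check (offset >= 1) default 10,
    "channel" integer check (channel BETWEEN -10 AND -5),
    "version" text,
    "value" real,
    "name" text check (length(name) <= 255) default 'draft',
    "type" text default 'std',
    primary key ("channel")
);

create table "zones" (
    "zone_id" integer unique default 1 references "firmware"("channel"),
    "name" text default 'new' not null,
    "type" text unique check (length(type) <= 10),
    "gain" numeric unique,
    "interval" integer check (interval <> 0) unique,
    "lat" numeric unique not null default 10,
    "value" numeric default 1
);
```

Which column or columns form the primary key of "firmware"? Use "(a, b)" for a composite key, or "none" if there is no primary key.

channel

channel is declared PRIMARY KEY as a table-level PRIMARY KEY clause.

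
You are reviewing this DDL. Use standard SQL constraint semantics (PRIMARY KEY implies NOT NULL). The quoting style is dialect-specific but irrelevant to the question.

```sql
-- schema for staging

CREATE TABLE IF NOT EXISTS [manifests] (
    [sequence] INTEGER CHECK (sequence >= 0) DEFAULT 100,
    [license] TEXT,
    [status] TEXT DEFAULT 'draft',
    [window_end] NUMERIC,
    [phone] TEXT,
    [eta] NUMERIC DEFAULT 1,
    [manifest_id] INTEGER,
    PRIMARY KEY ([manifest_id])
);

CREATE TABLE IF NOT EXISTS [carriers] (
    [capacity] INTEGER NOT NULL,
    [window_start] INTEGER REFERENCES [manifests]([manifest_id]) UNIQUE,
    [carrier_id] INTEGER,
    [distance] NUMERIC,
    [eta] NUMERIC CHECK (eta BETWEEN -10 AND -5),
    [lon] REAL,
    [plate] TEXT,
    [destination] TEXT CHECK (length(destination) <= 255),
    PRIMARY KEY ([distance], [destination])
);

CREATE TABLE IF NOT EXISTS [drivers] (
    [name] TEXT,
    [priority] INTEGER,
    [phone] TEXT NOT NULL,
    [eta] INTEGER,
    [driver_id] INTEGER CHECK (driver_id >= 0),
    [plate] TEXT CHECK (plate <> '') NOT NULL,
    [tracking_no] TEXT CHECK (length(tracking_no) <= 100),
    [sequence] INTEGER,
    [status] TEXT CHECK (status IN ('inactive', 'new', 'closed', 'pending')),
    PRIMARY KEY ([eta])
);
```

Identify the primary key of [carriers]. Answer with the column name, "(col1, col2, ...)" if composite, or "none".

A table-level PRIMARY KEY clause names 2 columns: distance, destination.
This is a composite key — the combination is unique, not each column individually.

(distance, destination)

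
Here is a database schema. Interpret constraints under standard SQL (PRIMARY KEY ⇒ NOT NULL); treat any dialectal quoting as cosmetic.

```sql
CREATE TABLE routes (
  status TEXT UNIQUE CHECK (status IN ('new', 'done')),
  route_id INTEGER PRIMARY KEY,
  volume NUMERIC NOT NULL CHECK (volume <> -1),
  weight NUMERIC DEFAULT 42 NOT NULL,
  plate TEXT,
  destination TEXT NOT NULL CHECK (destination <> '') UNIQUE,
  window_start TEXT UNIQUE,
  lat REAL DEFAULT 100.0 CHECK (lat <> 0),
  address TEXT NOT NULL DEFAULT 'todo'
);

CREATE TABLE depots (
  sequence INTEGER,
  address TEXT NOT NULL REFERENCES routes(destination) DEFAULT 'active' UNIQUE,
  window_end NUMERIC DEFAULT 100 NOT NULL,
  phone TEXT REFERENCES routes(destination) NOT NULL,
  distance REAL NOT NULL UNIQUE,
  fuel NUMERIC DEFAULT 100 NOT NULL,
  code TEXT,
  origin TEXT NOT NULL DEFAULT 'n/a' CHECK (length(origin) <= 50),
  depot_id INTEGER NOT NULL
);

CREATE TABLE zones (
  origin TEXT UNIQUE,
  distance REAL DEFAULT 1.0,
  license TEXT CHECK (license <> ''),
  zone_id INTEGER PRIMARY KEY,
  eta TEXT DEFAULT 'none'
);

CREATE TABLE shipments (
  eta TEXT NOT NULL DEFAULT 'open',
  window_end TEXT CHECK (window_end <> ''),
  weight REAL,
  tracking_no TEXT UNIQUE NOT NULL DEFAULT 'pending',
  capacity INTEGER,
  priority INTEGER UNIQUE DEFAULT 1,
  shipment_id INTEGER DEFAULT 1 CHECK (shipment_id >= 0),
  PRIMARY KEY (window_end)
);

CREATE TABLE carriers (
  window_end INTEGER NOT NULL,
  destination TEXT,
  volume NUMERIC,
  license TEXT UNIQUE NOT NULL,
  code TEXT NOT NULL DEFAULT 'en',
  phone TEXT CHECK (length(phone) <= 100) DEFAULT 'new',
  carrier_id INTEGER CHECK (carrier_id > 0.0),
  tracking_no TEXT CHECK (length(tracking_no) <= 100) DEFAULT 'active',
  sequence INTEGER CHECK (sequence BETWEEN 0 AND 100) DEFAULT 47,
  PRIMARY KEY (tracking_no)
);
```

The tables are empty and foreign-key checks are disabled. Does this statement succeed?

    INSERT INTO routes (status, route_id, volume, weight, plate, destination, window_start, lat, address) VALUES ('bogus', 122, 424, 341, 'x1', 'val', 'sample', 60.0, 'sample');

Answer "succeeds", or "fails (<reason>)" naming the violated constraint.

The value 'bogus' for status violates CHECK (status IN ('new', 'done')).

fails (CHECK on status)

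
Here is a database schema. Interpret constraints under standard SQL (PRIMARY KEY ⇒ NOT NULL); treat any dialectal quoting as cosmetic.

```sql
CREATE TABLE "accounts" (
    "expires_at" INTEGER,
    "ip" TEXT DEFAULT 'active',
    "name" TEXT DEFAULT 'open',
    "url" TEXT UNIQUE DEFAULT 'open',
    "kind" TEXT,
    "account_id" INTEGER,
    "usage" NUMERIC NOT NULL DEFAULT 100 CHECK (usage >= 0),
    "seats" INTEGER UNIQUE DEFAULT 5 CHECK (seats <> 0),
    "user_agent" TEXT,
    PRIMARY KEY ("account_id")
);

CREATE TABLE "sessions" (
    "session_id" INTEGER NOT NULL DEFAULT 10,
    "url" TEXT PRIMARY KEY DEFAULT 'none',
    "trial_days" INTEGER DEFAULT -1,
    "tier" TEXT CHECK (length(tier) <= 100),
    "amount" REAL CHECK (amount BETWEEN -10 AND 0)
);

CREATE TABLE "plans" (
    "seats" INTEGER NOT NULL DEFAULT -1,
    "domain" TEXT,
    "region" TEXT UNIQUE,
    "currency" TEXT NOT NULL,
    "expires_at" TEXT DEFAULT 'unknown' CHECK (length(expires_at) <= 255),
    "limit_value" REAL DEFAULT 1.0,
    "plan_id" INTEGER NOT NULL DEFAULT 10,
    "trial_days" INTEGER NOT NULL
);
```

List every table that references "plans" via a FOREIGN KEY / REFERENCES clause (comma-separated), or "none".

none

No REFERENCES clause anywhere in the schema names plans.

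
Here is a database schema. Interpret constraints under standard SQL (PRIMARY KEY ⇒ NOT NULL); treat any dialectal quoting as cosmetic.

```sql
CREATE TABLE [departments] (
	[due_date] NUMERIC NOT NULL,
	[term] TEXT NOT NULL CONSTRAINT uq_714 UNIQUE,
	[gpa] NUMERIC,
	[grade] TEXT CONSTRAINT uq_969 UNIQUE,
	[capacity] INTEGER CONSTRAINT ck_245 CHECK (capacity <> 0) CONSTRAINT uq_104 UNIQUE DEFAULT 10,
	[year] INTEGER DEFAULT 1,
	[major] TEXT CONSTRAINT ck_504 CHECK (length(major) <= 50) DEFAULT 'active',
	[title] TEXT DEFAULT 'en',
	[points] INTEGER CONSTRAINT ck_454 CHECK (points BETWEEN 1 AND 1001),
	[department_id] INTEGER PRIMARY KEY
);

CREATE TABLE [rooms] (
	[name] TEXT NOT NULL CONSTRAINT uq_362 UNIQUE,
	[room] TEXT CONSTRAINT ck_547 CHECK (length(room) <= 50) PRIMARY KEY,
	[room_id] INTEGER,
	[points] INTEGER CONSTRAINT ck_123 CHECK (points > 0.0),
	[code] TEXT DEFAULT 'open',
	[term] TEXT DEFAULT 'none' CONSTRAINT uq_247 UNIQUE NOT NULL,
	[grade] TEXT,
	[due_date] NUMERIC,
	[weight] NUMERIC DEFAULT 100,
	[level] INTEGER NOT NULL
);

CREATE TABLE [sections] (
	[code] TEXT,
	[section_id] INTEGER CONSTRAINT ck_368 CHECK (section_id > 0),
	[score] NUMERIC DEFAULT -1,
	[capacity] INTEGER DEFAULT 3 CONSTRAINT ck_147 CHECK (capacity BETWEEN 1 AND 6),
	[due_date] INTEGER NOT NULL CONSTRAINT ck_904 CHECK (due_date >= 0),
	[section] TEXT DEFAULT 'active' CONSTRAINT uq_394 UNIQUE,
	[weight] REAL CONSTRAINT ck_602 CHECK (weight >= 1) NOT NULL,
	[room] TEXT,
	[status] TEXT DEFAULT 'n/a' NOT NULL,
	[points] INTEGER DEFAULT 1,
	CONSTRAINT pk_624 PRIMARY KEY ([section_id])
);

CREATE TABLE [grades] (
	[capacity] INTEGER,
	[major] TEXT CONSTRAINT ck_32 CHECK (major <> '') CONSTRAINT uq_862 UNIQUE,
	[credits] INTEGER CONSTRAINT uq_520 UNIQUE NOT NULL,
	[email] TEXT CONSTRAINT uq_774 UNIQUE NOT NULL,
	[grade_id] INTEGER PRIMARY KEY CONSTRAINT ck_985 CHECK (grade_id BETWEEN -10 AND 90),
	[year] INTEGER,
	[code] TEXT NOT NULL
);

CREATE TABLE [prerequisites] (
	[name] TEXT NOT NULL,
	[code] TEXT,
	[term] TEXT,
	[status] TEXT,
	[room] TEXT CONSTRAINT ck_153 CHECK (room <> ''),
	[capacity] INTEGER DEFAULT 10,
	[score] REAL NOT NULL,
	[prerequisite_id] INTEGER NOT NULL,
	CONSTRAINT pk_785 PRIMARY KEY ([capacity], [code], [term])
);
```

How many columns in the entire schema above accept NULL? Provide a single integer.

24

departments: 7 nullable (gpa, grade, capacity, year, major, title, points — PK (department_id) and explicit NOT NULL columns excluded).
rooms: 6 nullable (room_id, points, code, grade, due_date, weight — PK (room) and explicit NOT NULL columns excluded).
sections: 6 nullable (code, score, capacity, section, room, points — PK (section_id) and explicit NOT NULL columns excluded).
grades: 3 nullable (capacity, major, year — PK (grade_id) and explicit NOT NULL columns excluded).
prerequisites: 2 nullable (status, room — PK (capacity, code, term) and explicit NOT NULL columns excluded).
Total: 7 + 6 + 6 + 3 + 2 = 24.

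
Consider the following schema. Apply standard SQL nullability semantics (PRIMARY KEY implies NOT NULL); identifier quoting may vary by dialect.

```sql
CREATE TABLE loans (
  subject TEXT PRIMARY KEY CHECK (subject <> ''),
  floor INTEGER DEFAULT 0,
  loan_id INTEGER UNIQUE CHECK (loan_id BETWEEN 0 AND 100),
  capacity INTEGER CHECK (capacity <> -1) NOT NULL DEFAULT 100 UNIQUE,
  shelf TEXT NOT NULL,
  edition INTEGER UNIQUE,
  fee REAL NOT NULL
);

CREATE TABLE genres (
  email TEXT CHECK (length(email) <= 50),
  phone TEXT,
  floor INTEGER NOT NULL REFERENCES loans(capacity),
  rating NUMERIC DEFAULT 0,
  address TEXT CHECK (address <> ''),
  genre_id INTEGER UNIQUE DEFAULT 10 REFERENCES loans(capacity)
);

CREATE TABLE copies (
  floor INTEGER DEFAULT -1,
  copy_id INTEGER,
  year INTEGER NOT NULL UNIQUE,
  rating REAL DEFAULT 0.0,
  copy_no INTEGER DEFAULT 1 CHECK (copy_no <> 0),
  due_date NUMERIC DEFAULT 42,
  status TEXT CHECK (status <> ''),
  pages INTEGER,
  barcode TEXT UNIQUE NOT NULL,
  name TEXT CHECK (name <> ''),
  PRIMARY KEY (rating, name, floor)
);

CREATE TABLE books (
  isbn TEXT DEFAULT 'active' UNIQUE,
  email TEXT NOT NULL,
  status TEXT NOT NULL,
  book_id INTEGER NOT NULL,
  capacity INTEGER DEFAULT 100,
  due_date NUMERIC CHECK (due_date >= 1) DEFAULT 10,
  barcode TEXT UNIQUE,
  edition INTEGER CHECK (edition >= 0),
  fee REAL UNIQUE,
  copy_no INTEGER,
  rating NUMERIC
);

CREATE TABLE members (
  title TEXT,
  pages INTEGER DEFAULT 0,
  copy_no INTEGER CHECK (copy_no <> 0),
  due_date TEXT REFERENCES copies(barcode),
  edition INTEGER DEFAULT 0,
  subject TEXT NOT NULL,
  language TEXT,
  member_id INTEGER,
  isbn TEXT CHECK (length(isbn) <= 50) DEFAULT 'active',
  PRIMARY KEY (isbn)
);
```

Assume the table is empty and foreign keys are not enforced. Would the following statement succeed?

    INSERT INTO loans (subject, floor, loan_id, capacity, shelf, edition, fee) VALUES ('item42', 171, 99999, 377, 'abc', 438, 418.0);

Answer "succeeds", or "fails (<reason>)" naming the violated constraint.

The value 99999 for loan_id violates CHECK (loan_id BETWEEN 0 AND 100).

fails (CHECK on loan_id)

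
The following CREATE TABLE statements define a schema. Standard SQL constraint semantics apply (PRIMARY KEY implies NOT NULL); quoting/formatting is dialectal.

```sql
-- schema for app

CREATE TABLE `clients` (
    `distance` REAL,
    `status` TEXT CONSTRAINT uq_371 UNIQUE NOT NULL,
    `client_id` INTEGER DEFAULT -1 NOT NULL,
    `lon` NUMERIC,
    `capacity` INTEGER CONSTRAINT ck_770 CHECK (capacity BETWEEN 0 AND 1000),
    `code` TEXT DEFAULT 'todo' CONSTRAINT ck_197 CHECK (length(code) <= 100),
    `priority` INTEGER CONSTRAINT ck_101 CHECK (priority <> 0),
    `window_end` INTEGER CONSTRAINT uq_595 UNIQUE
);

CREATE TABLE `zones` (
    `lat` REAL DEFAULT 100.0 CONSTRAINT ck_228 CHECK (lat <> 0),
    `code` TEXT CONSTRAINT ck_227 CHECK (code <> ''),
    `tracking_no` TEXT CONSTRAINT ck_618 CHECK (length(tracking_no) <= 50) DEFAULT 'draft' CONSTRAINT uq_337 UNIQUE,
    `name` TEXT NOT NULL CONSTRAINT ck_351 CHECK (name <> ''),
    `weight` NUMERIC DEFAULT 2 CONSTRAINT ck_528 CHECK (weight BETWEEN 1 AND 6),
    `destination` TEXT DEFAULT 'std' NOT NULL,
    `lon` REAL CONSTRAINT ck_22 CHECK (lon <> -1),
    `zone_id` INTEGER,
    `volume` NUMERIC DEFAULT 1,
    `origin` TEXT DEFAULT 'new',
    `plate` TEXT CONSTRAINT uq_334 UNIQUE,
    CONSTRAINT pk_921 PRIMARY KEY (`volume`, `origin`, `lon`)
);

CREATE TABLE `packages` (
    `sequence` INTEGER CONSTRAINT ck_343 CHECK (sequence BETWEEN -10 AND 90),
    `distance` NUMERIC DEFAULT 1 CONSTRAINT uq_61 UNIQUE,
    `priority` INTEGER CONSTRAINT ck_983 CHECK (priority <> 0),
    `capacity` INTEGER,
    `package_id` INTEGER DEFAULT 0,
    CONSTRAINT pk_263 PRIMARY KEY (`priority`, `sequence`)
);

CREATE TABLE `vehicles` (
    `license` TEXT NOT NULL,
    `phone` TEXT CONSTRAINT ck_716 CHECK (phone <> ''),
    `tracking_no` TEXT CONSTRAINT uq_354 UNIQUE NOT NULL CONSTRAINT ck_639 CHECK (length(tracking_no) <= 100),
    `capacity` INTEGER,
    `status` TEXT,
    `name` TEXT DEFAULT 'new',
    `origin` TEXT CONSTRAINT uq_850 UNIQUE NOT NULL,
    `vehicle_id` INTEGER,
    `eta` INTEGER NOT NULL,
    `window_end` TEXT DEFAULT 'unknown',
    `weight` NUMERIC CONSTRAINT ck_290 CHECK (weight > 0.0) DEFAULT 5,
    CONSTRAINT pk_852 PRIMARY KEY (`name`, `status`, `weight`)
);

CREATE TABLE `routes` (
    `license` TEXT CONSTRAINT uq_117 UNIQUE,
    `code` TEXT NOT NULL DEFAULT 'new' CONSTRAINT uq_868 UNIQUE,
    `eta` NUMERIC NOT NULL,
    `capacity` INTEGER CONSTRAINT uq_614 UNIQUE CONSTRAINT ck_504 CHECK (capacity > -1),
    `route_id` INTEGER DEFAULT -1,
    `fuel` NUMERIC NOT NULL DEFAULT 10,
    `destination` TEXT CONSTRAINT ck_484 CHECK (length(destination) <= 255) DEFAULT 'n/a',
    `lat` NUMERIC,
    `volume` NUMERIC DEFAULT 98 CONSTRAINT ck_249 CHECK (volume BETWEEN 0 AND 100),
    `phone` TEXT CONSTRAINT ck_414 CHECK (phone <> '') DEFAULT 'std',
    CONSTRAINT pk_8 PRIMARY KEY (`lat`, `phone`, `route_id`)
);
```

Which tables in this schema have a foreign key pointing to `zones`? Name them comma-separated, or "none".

No REFERENCES clause anywhere in the schema names zones.

none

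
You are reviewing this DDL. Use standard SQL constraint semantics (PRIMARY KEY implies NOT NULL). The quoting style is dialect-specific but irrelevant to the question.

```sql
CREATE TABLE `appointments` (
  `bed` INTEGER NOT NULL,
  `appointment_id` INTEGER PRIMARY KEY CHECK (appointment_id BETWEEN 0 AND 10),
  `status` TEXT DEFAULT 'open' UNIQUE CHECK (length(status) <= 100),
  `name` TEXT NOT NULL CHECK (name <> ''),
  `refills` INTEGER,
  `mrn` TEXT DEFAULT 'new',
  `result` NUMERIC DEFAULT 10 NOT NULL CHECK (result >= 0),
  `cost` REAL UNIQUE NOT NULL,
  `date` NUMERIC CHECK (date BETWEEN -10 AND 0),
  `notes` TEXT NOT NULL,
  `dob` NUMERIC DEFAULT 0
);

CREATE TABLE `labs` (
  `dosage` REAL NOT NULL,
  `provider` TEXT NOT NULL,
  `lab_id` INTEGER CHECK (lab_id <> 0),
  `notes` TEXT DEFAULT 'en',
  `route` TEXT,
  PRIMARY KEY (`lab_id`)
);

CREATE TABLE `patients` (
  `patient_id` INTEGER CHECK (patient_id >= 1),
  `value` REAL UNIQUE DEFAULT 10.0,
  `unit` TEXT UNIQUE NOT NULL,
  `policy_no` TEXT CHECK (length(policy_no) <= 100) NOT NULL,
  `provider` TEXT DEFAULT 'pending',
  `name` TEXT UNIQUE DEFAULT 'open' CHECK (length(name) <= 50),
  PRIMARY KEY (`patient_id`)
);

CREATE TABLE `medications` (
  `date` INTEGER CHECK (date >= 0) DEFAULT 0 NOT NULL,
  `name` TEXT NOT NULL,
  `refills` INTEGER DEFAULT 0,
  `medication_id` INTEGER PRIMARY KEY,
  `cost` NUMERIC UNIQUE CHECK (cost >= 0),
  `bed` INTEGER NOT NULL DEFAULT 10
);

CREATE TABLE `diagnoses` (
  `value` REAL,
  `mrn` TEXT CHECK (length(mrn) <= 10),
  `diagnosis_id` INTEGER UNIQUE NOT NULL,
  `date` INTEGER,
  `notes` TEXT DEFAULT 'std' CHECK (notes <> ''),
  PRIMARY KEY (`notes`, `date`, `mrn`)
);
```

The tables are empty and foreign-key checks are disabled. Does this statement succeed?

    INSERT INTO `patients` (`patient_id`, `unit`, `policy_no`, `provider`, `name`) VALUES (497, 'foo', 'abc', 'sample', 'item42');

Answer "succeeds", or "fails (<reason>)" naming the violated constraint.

NOT NULL columns: patient_id is supplied; policy_no is supplied; unit is supplied.
CHECK constraints: 497 satisfies (patient_id >= 1); 'abc' satisfies (length(policy_no) <= 100); 'item42' satisfies (length(name) <= 50).
No constraint is violated.

succeeds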